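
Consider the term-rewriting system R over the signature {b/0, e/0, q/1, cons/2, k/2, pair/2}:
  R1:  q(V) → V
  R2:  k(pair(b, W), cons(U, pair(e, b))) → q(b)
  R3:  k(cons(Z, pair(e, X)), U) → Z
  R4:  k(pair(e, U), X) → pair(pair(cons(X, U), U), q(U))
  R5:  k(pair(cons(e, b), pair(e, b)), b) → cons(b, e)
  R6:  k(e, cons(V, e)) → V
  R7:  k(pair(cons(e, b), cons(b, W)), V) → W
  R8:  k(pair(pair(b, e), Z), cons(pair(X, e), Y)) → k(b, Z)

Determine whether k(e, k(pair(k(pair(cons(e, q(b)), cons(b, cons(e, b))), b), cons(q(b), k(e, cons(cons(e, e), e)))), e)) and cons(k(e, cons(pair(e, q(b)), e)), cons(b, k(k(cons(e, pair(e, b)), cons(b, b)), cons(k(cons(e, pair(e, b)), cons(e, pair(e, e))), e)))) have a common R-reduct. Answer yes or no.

no — NF(t₁) = e, NF(t₂) = cons(pair(e, b), cons(b, e))

Reduce t₁ = k(e, k(pair(k(pair(cons(e, q(b)), cons(b, cons(e, b))), b), cons(q(b), k(e, cons(cons(e, e), e)))), e)):
1. k(e, k(pair(k(pair(cons(e, q(b)), cons(b, cons(e, b))), b), cons(q(b), k(e, cons(cons(e, e), e)))), e))  →  k(e, k(pair(k(pair(cons(e, b), cons(b, cons(e, b))), b), cons(q(b), k(e, cons(cons(e, e), e)))), e))   [R1 at 2.1.1.1.1.2]
2. k(e, k(pair(k(pair(cons(e, b), cons(b, cons(e, b))), b), cons(q(b), k(e, cons(cons(e, e), e)))), e))  →  k(e, k(pair(cons(e, b), cons(q(b), k(e, cons(cons(e, e), e)))), e))   [R7 at 2.1.1]
3. k(e, k(pair(cons(e, b), cons(q(b), k(e, cons(cons(e, e), e)))), e))  →  k(e, k(pair(cons(e, b), cons(b, k(e, cons(cons(e, e), e)))), e))   [R1 at 2.1.2.1]
4. k(e, k(pair(cons(e, b), cons(b, k(e, cons(cons(e, e), e)))), e))  →  k(e, k(e, cons(cons(e, e), e)))   [R7 at 2]
5. k(e, k(e, cons(cons(e, e), e)))  →  k(e, cons(e, e))   [R6 at 2]
6. k(e, cons(e, e))  →  e   [R6 at ε]

Reduce t₂ = cons(k(e, cons(pair(e, q(b)), e)), cons(b, k(k(cons(e, pair(e, b)), cons(b, b)), cons(k(cons(e, pair(e, b)), cons(e, pair(e, e))), e)))):
1. cons(k(e, cons(pair(e, q(b)), e)), cons(b, k(k(cons(e, pair(e, b)), cons(b, b)), cons(k(cons(e, pair(e, b)), cons(e, pair(e, e))), e))))  →  cons(pair(e, q(b)), cons(b, k(k(cons(e, pair(e, b)), cons(b, b)), cons(k(cons(e, pair(e, b)), cons(e, pair(e, e))), e))))   [R6 at 1]
2. cons(pair(e, q(b)), cons(b, k(k(cons(e, pair(e, b)), cons(b, b)), cons(k(cons(e, pair(e, b)), cons(e, pair(e, e))), e))))  →  cons(pair(e, b), cons(b, k(k(cons(e, pair(e, b)), cons(b, b)), cons(k(cons(e, pair(e, b)), cons(e, pair(e, e))), e))))   [R1 at 1.2]
3. cons(pair(e, b), cons(b, k(k(cons(e, pair(e, b)), cons(b, b)), cons(k(cons(e, pair(e, b)), cons(e, pair(e, e))), e))))  →  cons(pair(e, b), cons(b, k(e, cons(k(cons(e, pair(e, b)), cons(e, pair(e, e))), e))))   [R3 at 2.2.1]
4. cons(pair(e, b), cons(b, k(e, cons(k(cons(e, pair(e, b)), cons(e, pair(e, e))), e))))  →  cons(pair(e, b), cons(b, k(cons(e, pair(e, b)), cons(e, pair(e, e)))))   [R6 at 2.2]
5. cons(pair(e, b), cons(b, k(cons(e, pair(e, b)), cons(e, pair(e, e)))))  →  cons(pair(e, b), cons(b, e))   [R3 at 2.2]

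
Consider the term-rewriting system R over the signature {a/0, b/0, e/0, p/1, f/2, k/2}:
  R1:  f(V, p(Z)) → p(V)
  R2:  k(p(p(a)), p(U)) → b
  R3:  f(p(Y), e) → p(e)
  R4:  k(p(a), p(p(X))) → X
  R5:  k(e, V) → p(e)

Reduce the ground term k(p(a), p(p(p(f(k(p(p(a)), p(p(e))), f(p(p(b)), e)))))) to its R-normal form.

1. k(p(a), p(p(p(f(k(p(p(a)), p(p(e))), f(p(p(b)), e))))))  →  p(f(k(p(p(a)), p(p(e))), f(p(p(b)), e)))   [R4 at ε]
2. p(f(k(p(p(a)), p(p(e))), f(p(p(b)), e)))  →  p(f(b, f(p(p(b)), e)))   [R2 at 1.1]
3. p(f(b, f(p(p(b)), e)))  →  p(f(b, p(e)))   [R3 at 1.2]
4. p(f(b, p(e)))  →  p(p(b))   [R1 at 1]

p(p(b))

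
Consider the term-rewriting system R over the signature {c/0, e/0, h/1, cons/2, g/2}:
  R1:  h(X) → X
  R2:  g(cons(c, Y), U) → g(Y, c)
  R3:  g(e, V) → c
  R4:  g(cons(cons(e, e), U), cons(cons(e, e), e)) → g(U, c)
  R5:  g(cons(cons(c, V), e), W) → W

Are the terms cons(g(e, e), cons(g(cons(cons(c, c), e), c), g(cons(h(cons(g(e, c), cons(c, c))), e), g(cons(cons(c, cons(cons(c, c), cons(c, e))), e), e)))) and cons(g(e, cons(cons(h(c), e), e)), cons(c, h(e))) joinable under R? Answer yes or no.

yes — NF(t₁) = cons(c, cons(c, e)), NF(t₂) = cons(c, cons(c, e))

Reduce t₁ = cons(g(e, e), cons(g(cons(cons(c, c), e), c), g(cons(h(cons(g(e, c), cons(c, c))), e), g(cons(cons(c, cons(cons(c, c), cons(c, e))), e), e)))):
1. cons(g(e, e), cons(g(cons(cons(c, c), e), c), g(cons(h(cons(g(e, c), cons(c, c))), e), g(cons(cons(c, cons(cons(c, c), cons(c, e))), e), e))))  →  cons(c, cons(g(cons(cons(c, c), e), c), g(cons(h(cons(g(e, c), cons(c, c))), e), g(cons(cons(c, cons(cons(c, c), cons(c, e))), e), e))))   [R3 at 1]
2. cons(c, cons(g(cons(cons(c, c), e), c), g(cons(h(cons(g(e, c), cons(c, c))), e), g(cons(cons(c, cons(cons(c, c), cons(c, e))), e), e))))  →  cons(c, cons(c, g(cons(h(cons(g(e, c), cons(c, c))), e), g(cons(cons(c, cons(cons(c, c), cons(c, e))), e), e))))   [R5 at 2.1]
3. cons(c, cons(c, g(cons(h(cons(g(e, c), cons(c, c))), e), g(cons(cons(c, cons(cons(c, c), cons(c, e))), e), e))))  →  cons(c, cons(c, g(cons(cons(g(e, c), cons(c, c)), e), g(cons(cons(c, cons(cons(c, c), cons(c, e))), e), e))))   [R1 at 2.2.1.1]
4. cons(c, cons(c, g(cons(cons(g(e, c), cons(c, c)), e), g(cons(cons(c, cons(cons(c, c), cons(c, e))), e), e))))  →  cons(c, cons(c, g(cons(cons(c, cons(c, c)), e), g(cons(cons(c, cons(cons(c, c), cons(c, e))), e), e))))   [R3 at 2.2.1.1.1]
5. cons(c, cons(c, g(cons(cons(c, cons(c, c)), e), g(cons(cons(c, cons(cons(c, c), cons(c, e))), e), e))))  →  cons(c, cons(c, g(cons(cons(c, cons(cons(c, c), cons(c, e))), e), e)))   [R5 at 2.2]
6. cons(c, cons(c, g(cons(cons(c, cons(cons(c, c), cons(c, e))), e), e)))  →  cons(c, cons(c, e))   [R5 at 2.2]

Reduce t₂ = cons(g(e, cons(cons(h(c), e), e)), cons(c, h(e))):
1. cons(g(e, cons(cons(h(c), e), e)), cons(c, h(e)))  →  cons(c, cons(c, h(e)))   [R3 at 1]
2. cons(c, cons(c, h(e)))  →  cons(c, cons(c, e))   [R1 at 2.2]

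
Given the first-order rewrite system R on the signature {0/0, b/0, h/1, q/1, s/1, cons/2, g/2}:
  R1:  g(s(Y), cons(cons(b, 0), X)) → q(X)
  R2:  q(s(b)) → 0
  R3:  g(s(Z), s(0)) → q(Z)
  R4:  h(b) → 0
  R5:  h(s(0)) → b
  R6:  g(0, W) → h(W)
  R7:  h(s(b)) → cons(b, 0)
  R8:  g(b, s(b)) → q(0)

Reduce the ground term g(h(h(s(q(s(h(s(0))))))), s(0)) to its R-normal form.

b

1. g(h(h(s(q(s(h(s(0))))))), s(0))  →  g(h(h(s(q(s(b))))), s(0))   [R5 at 1.1.1.1.1.1]
2. g(h(h(s(q(s(b))))), s(0))  →  g(h(h(s(0))), s(0))   [R2 at 1.1.1.1]
3. g(h(h(s(0))), s(0))  →  g(h(b), s(0))   [R5 at 1.1]
4. g(h(b), s(0))  →  g(0, s(0))   [R4 at 1]
5. g(0, s(0))  →  h(s(0))   [R6 at ε]
6. h(s(0))  →  b   [R5 at ε]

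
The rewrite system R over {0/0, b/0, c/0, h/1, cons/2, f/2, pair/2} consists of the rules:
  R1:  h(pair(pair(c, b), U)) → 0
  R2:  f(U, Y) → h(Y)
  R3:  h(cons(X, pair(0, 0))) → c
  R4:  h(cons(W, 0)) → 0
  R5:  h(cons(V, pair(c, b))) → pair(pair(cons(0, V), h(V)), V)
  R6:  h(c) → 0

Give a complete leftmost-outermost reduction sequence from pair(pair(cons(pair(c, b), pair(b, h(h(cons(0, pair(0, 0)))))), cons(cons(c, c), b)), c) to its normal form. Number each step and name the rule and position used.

pair(pair(cons(pair(c, b), pair(b, 0)), cons(cons(c, c), b)), c)

1. pair(pair(cons(pair(c, b), pair(b, h(h(cons(0, pair(0, 0)))))), cons(cons(c, c), b)), c)  →  pair(pair(cons(pair(c, b), pair(b, h(c))), cons(cons(c, c), b)), c)   [R3 at 1.1.2.2.1]
2. pair(pair(cons(pair(c, b), pair(b, h(c))), cons(cons(c, c), b)), c)  →  pair(pair(cons(pair(c, b), pair(b, 0)), cons(cons(c, c), b)), c)   [R6 at 1.1.2.2]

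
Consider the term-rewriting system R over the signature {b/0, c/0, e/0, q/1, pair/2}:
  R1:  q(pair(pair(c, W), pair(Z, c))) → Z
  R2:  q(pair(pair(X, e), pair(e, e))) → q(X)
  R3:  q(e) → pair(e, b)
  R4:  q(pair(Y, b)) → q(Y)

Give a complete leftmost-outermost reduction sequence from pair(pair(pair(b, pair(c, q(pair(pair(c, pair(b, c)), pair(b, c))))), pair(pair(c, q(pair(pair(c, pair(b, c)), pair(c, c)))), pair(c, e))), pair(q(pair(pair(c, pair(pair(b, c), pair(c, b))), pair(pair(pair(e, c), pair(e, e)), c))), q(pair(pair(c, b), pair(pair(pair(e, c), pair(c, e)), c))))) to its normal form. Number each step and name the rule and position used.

1. pair(pair(pair(b, pair(c, q(pair(pair(c, pair(b, c)), pair(b, c))))), pair(pair(c, q(pair(pair(c, pair(b, c)), pair(c, c)))), pair(c, e))), pair(q(pair(pair(c, pair(pair(b, c), pair(c, b))), pair(pair(pair(e, c), pair(e, e)), c))), q(pair(pair(c, b), pair(pair(pair(e, c), pair(c, e)), c)))))  →  pair(pair(pair(b, pair(c, b)), pair(pair(c, q(pair(pair(c, pair(b, c)), pair(c, c)))), pair(c, e))), pair(q(pair(pair(c, pair(pair(b, c), pair(c, b))), pair(pair(pair(e, c), pair(e, e)), c))), q(pair(pair(c, b), pair(pair(pair(e, c), pair(c, e)), c)))))   [R1 at 1.1.2.2]
2. pair(pair(pair(b, pair(c, b)), pair(pair(c, q(pair(pair(c, pair(b, c)), pair(c, c)))), pair(c, e))), pair(q(pair(pair(c, pair(pair(b, c), pair(c, b))), pair(pair(pair(e, c), pair(e, e)), c))), q(pair(pair(c, b), pair(pair(pair(e, c), pair(c, e)), c)))))  →  pair(pair(pair(b, pair(c, b)), pair(pair(c, c), pair(c, e))), pair(q(pair(pair(c, pair(pair(b, c), pair(c, b))), pair(pair(pair(e, c), pair(e, e)), c))), q(pair(pair(c, b), pair(pair(pair(e, c), pair(c, e)), c)))))   [R1 at 1.2.1.2]
3. pair(pair(pair(b, pair(c, b)), pair(pair(c, c), pair(c, e))), pair(q(pair(pair(c, pair(pair(b, c), pair(c, b))), pair(pair(pair(e, c), pair(e, e)), c))), q(pair(pair(c, b), pair(pair(pair(e, c), pair(c, e)), c)))))  →  pair(pair(pair(b, pair(c, b)), pair(pair(c, c), pair(c, e))), pair(pair(pair(e, c), pair(e, e)), q(pair(pair(c, b), pair(pair(pair(e, c), pair(c, e)), c)))))   [R1 at 2.1]
4. pair(pair(pair(b, pair(c, b)), pair(pair(c, c), pair(c, e))), pair(pair(pair(e, c), pair(e, e)), q(pair(pair(c, b), pair(pair(pair(e, c), pair(c, e)), c)))))  →  pair(pair(pair(b, pair(c, b)), pair(pair(c, c), pair(c, e))), pair(pair(pair(e, c), pair(e, e)), pair(pair(e, c), pair(c, e))))   [R1 at 2.2]

pair(pair(pair(b, pair(c, b)), pair(pair(c, c), pair(c, e))), pair(pair(pair(e, c), pair(e, e)), pair(pair(e, c), pair(c, e))))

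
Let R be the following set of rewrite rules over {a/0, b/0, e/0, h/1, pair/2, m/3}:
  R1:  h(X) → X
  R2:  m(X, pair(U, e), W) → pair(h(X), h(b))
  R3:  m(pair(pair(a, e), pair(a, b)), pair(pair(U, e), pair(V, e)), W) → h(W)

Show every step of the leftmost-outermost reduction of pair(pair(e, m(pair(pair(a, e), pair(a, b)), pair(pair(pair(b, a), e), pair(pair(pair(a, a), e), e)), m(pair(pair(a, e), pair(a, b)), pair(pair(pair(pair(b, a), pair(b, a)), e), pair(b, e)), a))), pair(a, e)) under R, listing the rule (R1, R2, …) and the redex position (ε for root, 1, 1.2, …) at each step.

pair(pair(e, a), pair(a, e))

1. pair(pair(e, m(pair(pair(a, e), pair(a, b)), pair(pair(pair(b, a), e), pair(pair(pair(a, a), e), e)), m(pair(pair(a, e), pair(a, b)), pair(pair(pair(pair(b, a), pair(b, a)), e), pair(b, e)), a))), pair(a, e))  →  pair(pair(e, h(m(pair(pair(a, e), pair(a, b)), pair(pair(pair(pair(b, a), pair(b, a)), e), pair(b, e)), a))), pair(a, e))   [R3 at 1.2]
2. pair(pair(e, h(m(pair(pair(a, e), pair(a, b)), pair(pair(pair(pair(b, a), pair(b, a)), e), pair(b, e)), a))), pair(a, e))  →  pair(pair(e, m(pair(pair(a, e), pair(a, b)), pair(pair(pair(pair(b, a), pair(b, a)), e), pair(b, e)), a)), pair(a, e))   [R1 at 1.2]
3. pair(pair(e, m(pair(pair(a, e), pair(a, b)), pair(pair(pair(pair(b, a), pair(b, a)), e), pair(b, e)), a)), pair(a, e))  →  pair(pair(e, h(a)), pair(a, e))   [R3 at 1.2]
4. pair(pair(e, h(a)), pair(a, e))  →  pair(pair(e, a), pair(a, e))   [R1 at 1.2]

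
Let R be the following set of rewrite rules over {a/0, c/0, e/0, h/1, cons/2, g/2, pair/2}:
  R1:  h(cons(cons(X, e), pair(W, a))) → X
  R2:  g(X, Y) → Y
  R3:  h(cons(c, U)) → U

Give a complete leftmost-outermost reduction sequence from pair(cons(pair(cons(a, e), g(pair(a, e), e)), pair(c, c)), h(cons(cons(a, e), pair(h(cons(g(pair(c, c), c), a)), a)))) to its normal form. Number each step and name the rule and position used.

1. pair(cons(pair(cons(a, e), g(pair(a, e), e)), pair(c, c)), h(cons(cons(a, e), pair(h(cons(g(pair(c, c), c), a)), a))))  →  pair(cons(pair(cons(a, e), e), pair(c, c)), h(cons(cons(a, e), pair(h(cons(g(pair(c, c), c), a)), a))))   [R2 at 1.1.2]
2. pair(cons(pair(cons(a, e), e), pair(c, c)), h(cons(cons(a, e), pair(h(cons(g(pair(c, c), c), a)), a))))  →  pair(cons(pair(cons(a, e), e), pair(c, c)), a)   [R1 at 2]

pair(cons(pair(cons(a, e), e), pair(c, c)), a)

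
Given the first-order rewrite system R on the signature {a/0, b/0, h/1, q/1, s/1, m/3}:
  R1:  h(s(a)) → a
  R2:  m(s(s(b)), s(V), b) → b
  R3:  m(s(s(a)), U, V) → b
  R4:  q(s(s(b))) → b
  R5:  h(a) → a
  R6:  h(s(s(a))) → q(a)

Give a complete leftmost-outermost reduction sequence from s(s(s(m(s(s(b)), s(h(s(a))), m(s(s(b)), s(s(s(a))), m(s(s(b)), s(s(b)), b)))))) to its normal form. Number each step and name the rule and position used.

s(s(s(b)))

1. s(s(s(m(s(s(b)), s(h(s(a))), m(s(s(b)), s(s(s(a))), m(s(s(b)), s(s(b)), b))))))  →  s(s(s(m(s(s(b)), s(a), m(s(s(b)), s(s(s(a))), m(s(s(b)), s(s(b)), b))))))   [R1 at 1.1.1.2.1]
2. s(s(s(m(s(s(b)), s(a), m(s(s(b)), s(s(s(a))), m(s(s(b)), s(s(b)), b))))))  →  s(s(s(m(s(s(b)), s(a), m(s(s(b)), s(s(s(a))), b)))))   [R2 at 1.1.1.3.3]
3. s(s(s(m(s(s(b)), s(a), m(s(s(b)), s(s(s(a))), b)))))  →  s(s(s(m(s(s(b)), s(a), b))))   [R2 at 1.1.1.3]
4. s(s(s(m(s(s(b)), s(a), b))))  →  s(s(s(b)))   [R2 at 1.1.1]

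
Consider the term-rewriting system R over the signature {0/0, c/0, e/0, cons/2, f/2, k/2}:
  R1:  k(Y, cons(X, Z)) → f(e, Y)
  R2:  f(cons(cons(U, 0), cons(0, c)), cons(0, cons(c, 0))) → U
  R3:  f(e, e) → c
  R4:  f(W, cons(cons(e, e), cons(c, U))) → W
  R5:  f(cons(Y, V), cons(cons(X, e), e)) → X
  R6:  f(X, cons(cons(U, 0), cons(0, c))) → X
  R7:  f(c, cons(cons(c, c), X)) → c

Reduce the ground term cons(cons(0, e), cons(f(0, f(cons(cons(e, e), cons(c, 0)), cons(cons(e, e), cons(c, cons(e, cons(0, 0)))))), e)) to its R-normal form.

cons(cons(0, e), cons(0, e))

1. cons(cons(0, e), cons(f(0, f(cons(cons(e, e), cons(c, 0)), cons(cons(e, e), cons(c, cons(e, cons(0, 0)))))), e))  →  cons(cons(0, e), cons(f(0, cons(cons(e, e), cons(c, 0))), e))   [R4 at 2.1.2]
2. cons(cons(0, e), cons(f(0, cons(cons(e, e), cons(c, 0))), e))  →  cons(cons(0, e), cons(0, e))   [R4 at 2.1]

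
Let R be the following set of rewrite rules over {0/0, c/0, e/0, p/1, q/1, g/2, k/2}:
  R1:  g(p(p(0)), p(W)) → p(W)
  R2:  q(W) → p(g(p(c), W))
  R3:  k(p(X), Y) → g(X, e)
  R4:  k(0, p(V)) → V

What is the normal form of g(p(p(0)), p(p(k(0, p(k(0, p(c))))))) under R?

p(p(c))

1. g(p(p(0)), p(p(k(0, p(k(0, p(c)))))))  →  p(p(k(0, p(k(0, p(c))))))   [R1 at ε]
2. p(p(k(0, p(k(0, p(c))))))  →  p(p(k(0, p(c))))   [R4 at 1.1]
3. p(p(k(0, p(c))))  →  p(p(c))   [R4 at 1.1]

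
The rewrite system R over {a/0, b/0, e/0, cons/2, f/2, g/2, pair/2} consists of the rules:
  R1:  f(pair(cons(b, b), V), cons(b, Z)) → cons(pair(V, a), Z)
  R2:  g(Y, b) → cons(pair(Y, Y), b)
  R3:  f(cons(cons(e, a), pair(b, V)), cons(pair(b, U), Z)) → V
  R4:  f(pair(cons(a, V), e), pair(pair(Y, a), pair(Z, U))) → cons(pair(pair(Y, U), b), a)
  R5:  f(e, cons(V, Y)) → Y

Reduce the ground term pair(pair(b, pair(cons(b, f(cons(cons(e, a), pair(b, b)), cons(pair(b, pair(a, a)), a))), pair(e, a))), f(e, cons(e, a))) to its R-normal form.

1. pair(pair(b, pair(cons(b, f(cons(cons(e, a), pair(b, b)), cons(pair(b, pair(a, a)), a))), pair(e, a))), f(e, cons(e, a)))  →  pair(pair(b, pair(cons(b, b), pair(e, a))), f(e, cons(e, a)))   [R3 at 1.2.1.2]
2. pair(pair(b, pair(cons(b, b), pair(e, a))), f(e, cons(e, a)))  →  pair(pair(b, pair(cons(b, b), pair(e, a))), a)   [R5 at 2]

pair(pair(b, pair(cons(b, b), pair(e, a))), a)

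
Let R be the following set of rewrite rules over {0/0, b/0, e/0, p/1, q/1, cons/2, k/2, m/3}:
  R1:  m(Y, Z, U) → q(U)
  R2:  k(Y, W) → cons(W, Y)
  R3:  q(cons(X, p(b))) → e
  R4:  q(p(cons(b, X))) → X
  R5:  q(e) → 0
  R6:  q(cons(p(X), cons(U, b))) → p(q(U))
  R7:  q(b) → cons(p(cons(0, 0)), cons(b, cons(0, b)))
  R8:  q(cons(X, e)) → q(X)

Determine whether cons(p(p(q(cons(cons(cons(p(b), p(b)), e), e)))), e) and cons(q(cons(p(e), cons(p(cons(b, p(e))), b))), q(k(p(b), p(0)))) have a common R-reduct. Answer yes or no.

yes — NF(t₁) = cons(p(p(e)), e), NF(t₂) = cons(p(p(e)), e)

Reduce t₁ = cons(p(p(q(cons(cons(cons(p(b), p(b)), e), e)))), e):
1. cons(p(p(q(cons(cons(cons(p(b), p(b)), e), e)))), e)  →  cons(p(p(q(cons(cons(p(b), p(b)), e)))), e)   [R8 at 1.1.1]
2. cons(p(p(q(cons(cons(p(b), p(b)), e)))), e)  →  cons(p(p(q(cons(p(b), p(b))))), e)   [R8 at 1.1.1]
3. cons(p(p(q(cons(p(b), p(b))))), e)  →  cons(p(p(e)), e)   [R3 at 1.1.1]

Reduce t₂ = cons(q(cons(p(e), cons(p(cons(b, p(e))), b))), q(k(p(b), p(0)))):
1. cons(q(cons(p(e), cons(p(cons(b, p(e))), b))), q(k(p(b), p(0))))  →  cons(p(q(p(cons(b, p(e))))), q(k(p(b), p(0))))   [R6 at 1]
2. cons(p(q(p(cons(b, p(e))))), q(k(p(b), p(0))))  →  cons(p(p(e)), q(k(p(b), p(0))))   [R4 at 1.1]
3. cons(p(p(e)), q(k(p(b), p(0))))  →  cons(p(p(e)), q(cons(p(0), p(b))))   [R2 at 2.1]
4. cons(p(p(e)), q(cons(p(0), p(b))))  →  cons(p(p(e)), e)   [R3 at 2]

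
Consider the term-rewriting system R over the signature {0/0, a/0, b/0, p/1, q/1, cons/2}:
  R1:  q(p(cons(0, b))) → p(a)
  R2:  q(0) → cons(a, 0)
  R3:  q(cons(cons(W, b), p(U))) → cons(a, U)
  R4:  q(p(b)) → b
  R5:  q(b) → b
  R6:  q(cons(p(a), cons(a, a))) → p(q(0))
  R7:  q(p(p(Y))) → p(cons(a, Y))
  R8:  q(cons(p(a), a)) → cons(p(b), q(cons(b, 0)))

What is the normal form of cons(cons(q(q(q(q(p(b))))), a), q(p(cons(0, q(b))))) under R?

cons(cons(b, a), p(a))

1. cons(cons(q(q(q(q(p(b))))), a), q(p(cons(0, q(b)))))  →  cons(cons(q(q(q(b))), a), q(p(cons(0, q(b)))))   [R4 at 1.1.1.1.1]
2. cons(cons(q(q(q(b))), a), q(p(cons(0, q(b)))))  →  cons(cons(q(q(b)), a), q(p(cons(0, q(b)))))   [R5 at 1.1.1.1]
3. cons(cons(q(q(b)), a), q(p(cons(0, q(b)))))  →  cons(cons(q(b), a), q(p(cons(0, q(b)))))   [R5 at 1.1.1]
4. cons(cons(q(b), a), q(p(cons(0, q(b)))))  →  cons(cons(b, a), q(p(cons(0, q(b)))))   [R5 at 1.1]
5. cons(cons(b, a), q(p(cons(0, q(b)))))  →  cons(cons(b, a), q(p(cons(0, b))))   [R5 at 2.1.1.2]
6. cons(cons(b, a), q(p(cons(0, b))))  →  cons(cons(b, a), p(a))   [R1 at 2]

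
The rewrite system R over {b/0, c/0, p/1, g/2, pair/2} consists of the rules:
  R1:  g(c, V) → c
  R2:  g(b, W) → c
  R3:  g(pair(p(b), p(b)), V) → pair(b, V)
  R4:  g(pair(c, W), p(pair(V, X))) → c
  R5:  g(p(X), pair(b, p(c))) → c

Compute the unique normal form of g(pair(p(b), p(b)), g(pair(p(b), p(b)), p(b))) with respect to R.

pair(b, pair(b, p(b)))

1. g(pair(p(b), p(b)), g(pair(p(b), p(b)), p(b)))  →  pair(b, g(pair(p(b), p(b)), p(b)))   [R3 at ε]
2. pair(b, g(pair(p(b), p(b)), p(b)))  →  pair(b, pair(b, p(b)))   [R3 at 2]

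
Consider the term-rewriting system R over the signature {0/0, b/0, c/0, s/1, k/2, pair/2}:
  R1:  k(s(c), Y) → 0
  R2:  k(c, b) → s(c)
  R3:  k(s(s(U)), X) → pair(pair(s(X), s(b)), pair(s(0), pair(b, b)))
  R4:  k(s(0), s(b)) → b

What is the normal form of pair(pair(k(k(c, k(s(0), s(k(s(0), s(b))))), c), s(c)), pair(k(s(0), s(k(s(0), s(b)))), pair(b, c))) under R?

pair(pair(0, s(c)), pair(b, pair(b, c)))

1. pair(pair(k(k(c, k(s(0), s(k(s(0), s(b))))), c), s(c)), pair(k(s(0), s(k(s(0), s(b)))), pair(b, c)))  →  pair(pair(k(k(c, k(s(0), s(b))), c), s(c)), pair(k(s(0), s(k(s(0), s(b)))), pair(b, c)))   [R4 at 1.1.1.2.2.1]
2. pair(pair(k(k(c, k(s(0), s(b))), c), s(c)), pair(k(s(0), s(k(s(0), s(b)))), pair(b, c)))  →  pair(pair(k(k(c, b), c), s(c)), pair(k(s(0), s(k(s(0), s(b)))), pair(b, c)))   [R4 at 1.1.1.2]
3. pair(pair(k(k(c, b), c), s(c)), pair(k(s(0), s(k(s(0), s(b)))), pair(b, c)))  →  pair(pair(k(s(c), c), s(c)), pair(k(s(0), s(k(s(0), s(b)))), pair(b, c)))   [R2 at 1.1.1]
4. pair(pair(k(s(c), c), s(c)), pair(k(s(0), s(k(s(0), s(b)))), pair(b, c)))  →  pair(pair(0, s(c)), pair(k(s(0), s(k(s(0), s(b)))), pair(b, c)))   [R1 at 1.1]
5. pair(pair(0, s(c)), pair(k(s(0), s(k(s(0), s(b)))), pair(b, c)))  →  pair(pair(0, s(c)), pair(k(s(0), s(b)), pair(b, c)))   [R4 at 2.1.2.1]
6. pair(pair(0, s(c)), pair(k(s(0), s(b)), pair(b, c)))  →  pair(pair(0, s(c)), pair(b, pair(b, c)))   [R4 at 2.1]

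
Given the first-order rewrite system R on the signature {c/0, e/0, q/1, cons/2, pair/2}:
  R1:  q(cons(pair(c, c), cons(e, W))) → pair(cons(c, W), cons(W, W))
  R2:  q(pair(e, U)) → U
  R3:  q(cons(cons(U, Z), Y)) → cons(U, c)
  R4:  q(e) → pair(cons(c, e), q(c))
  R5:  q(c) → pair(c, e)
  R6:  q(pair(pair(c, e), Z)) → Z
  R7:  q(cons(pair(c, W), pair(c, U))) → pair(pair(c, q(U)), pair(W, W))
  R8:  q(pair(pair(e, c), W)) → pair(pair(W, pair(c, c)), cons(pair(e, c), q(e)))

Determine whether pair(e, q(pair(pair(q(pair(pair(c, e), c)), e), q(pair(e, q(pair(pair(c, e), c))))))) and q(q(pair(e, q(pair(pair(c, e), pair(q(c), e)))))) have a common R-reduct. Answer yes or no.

no — NF(t₁) = pair(e, c), NF(t₂) = e

Reduce t₁ = pair(e, q(pair(pair(q(pair(pair(c, e), c)), e), q(pair(e, q(pair(pair(c, e), c))))))):
1. pair(e, q(pair(pair(q(pair(pair(c, e), c)), e), q(pair(e, q(pair(pair(c, e), c)))))))  →  pair(e, q(pair(pair(c, e), q(pair(e, q(pair(pair(c, e), c)))))))   [R6 at 2.1.1.1]
2. pair(e, q(pair(pair(c, e), q(pair(e, q(pair(pair(c, e), c)))))))  →  pair(e, q(pair(e, q(pair(pair(c, e), c)))))   [R6 at 2]
3. pair(e, q(pair(e, q(pair(pair(c, e), c)))))  →  pair(e, q(pair(pair(c, e), c)))   [R2 at 2]
4. pair(e, q(pair(pair(c, e), c)))  →  pair(e, c)   [R6 at 2]

Reduce t₂ = q(q(pair(e, q(pair(pair(c, e), pair(q(c), e)))))):
1. q(q(pair(e, q(pair(pair(c, e), pair(q(c), e))))))  →  q(q(pair(pair(c, e), pair(q(c), e))))   [R2 at 1]
2. q(q(pair(pair(c, e), pair(q(c), e))))  →  q(pair(q(c), e))   [R6 at 1]
3. q(pair(q(c), e))  →  q(pair(pair(c, e), e))   [R5 at 1.1]
4. q(pair(pair(c, e), e))  →  e   [R6 at ε]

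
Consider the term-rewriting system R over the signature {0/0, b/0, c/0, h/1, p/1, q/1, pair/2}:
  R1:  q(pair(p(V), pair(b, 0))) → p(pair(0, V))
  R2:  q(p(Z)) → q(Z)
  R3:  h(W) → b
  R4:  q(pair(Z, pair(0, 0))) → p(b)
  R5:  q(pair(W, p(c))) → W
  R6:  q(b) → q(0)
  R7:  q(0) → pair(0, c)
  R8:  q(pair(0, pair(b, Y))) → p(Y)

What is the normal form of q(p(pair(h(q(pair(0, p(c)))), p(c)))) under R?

b

1. q(p(pair(h(q(pair(0, p(c)))), p(c))))  →  q(pair(h(q(pair(0, p(c)))), p(c)))   [R2 at ε]
2. q(pair(h(q(pair(0, p(c)))), p(c)))  →  h(q(pair(0, p(c))))   [R5 at ε]
3. h(q(pair(0, p(c))))  →  b   [R3 at ε]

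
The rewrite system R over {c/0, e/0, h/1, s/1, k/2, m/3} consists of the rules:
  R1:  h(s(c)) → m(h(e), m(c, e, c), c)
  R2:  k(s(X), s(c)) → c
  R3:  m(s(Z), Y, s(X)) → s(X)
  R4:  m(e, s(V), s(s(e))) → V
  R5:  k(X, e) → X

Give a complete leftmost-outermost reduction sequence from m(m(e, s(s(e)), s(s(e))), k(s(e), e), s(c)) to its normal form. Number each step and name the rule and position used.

s(c)

1. m(m(e, s(s(e)), s(s(e))), k(s(e), e), s(c))  →  m(s(e), k(s(e), e), s(c))   [R4 at 1]
2. m(s(e), k(s(e), e), s(c))  →  s(c)   [R3 at ε]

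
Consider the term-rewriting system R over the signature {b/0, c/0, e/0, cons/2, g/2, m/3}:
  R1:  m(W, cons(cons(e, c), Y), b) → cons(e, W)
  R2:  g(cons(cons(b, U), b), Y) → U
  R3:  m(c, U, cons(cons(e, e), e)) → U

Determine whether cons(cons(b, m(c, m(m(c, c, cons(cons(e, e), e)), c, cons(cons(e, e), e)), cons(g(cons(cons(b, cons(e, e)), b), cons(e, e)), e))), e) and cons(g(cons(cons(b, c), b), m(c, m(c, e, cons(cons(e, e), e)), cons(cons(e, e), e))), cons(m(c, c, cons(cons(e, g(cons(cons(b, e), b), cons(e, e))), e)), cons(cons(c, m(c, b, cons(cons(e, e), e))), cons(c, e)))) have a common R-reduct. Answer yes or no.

Reduce t₁ = cons(cons(b, m(c, m(m(c, c, cons(cons(e, e), e)), c, cons(cons(e, e), e)), cons(g(cons(cons(b, cons(e, e)), b), cons(e, e)), e))), e):
1. cons(cons(b, m(c, m(m(c, c, cons(cons(e, e), e)), c, cons(cons(e, e), e)), cons(g(cons(cons(b, cons(e, e)), b), cons(e, e)), e))), e)  →  cons(cons(b, m(c, m(c, c, cons(cons(e, e), e)), cons(g(cons(cons(b, cons(e, e)), b), cons(e, e)), e))), e)   [R3 at 1.2.2.1]
2. cons(cons(b, m(c, m(c, c, cons(cons(e, e), e)), cons(g(cons(cons(b, cons(e, e)), b), cons(e, e)), e))), e)  →  cons(cons(b, m(c, c, cons(g(cons(cons(b, cons(e, e)), b), cons(e, e)), e))), e)   [R3 at 1.2.2]
3. cons(cons(b, m(c, c, cons(g(cons(cons(b, cons(e, e)), b), cons(e, e)), e))), e)  →  cons(cons(b, m(c, c, cons(cons(e, e), e))), e)   [R2 at 1.2.3.1]
4. cons(cons(b, m(c, c, cons(cons(e, e), e))), e)  →  cons(cons(b, c), e)   [R3 at 1.2]

Reduce t₂ = cons(g(cons(cons(b, c), b), m(c, m(c, e, cons(cons(e, e), e)), cons(cons(e, e), e))), cons(m(c, c, cons(cons(e, g(cons(cons(b, e), b), cons(e, e))), e)), cons(cons(c, m(c, b, cons(cons(e, e), e))), cons(c, e)))):
1. cons(g(cons(cons(b, c), b), m(c, m(c, e, cons(cons(e, e), e)), cons(cons(e, e), e))), cons(m(c, c, cons(cons(e, g(cons(cons(b, e), b), cons(e, e))), e)), cons(cons(c, m(c, b, cons(cons(e, e), e))), cons(c, e))))  →  cons(c, cons(m(c, c, cons(cons(e, g(cons(cons(b, e), b), cons(e, e))), e)), cons(cons(c, m(c, b, cons(cons(e, e), e))), cons(c, e))))   [R2 at 1]
2. cons(c, cons(m(c, c, cons(cons(e, g(cons(cons(b, e), b), cons(e, e))), e)), cons(cons(c, m(c, b, cons(cons(e, e), e))), cons(c, e))))  →  cons(c, cons(m(c, c, cons(cons(e, e), e)), cons(cons(c, m(c, b, cons(cons(e, e), e))), cons(c, e))))   [R2 at 2.1.3.1.2]
3. cons(c, cons(m(c, c, cons(cons(e, e), e)), cons(cons(c, m(c, b, cons(cons(e, e), e))), cons(c, e))))  →  cons(c, cons(c, cons(cons(c, m(c, b, cons(cons(e, e), e))), cons(c, e))))   [R3 at 2.1]
4. cons(c, cons(c, cons(cons(c, m(c, b, cons(cons(e, e), e))), cons(c, e))))  →  cons(c, cons(c, cons(cons(c, b), cons(c, e))))   [R3 at 2.2.1.2]

no — NF(t₁) = cons(cons(b, c), e), NF(t₂) = cons(c, cons(c, cons(cons(c, b), cons(c, e))))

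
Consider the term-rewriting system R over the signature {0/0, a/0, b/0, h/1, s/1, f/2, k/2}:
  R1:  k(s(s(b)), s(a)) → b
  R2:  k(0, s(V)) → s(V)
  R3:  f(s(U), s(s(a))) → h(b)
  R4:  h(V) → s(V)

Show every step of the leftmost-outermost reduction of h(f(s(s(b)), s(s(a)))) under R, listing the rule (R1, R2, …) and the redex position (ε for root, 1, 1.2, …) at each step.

1. h(f(s(s(b)), s(s(a))))  →  s(f(s(s(b)), s(s(a))))   [R4 at ε]
2. s(f(s(s(b)), s(s(a))))  →  s(h(b))   [R3 at 1]
3. s(h(b))  →  s(s(b))   [R4 at 1]

s(s(b))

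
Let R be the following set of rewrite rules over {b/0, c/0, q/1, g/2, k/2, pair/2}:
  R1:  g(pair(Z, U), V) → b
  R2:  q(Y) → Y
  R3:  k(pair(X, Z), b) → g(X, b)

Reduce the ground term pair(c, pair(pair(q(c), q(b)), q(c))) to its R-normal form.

1. pair(c, pair(pair(q(c), q(b)), q(c)))  →  pair(c, pair(pair(c, q(b)), q(c)))   [R2 at 2.1.1]
2. pair(c, pair(pair(c, q(b)), q(c)))  →  pair(c, pair(pair(c, b), q(c)))   [R2 at 2.1.2]
3. pair(c, pair(pair(c, b), q(c)))  →  pair(c, pair(pair(c, b), c))   [R2 at 2.2]

pair(c, pair(pair(c, b), c))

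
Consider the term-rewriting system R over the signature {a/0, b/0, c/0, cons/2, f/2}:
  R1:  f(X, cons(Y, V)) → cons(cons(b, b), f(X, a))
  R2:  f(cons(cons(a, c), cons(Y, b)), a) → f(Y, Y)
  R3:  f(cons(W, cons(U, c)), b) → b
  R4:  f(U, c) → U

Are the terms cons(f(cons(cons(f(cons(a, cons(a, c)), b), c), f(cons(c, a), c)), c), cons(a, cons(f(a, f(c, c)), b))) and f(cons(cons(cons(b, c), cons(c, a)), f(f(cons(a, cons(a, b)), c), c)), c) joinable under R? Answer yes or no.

Reduce t₁ = cons(f(cons(cons(f(cons(a, cons(a, c)), b), c), f(cons(c, a), c)), c), cons(a, cons(f(a, f(c, c)), b))):
1. cons(f(cons(cons(f(cons(a, cons(a, c)), b), c), f(cons(c, a), c)), c), cons(a, cons(f(a, f(c, c)), b)))  →  cons(cons(cons(f(cons(a, cons(a, c)), b), c), f(cons(c, a), c)), cons(a, cons(f(a, f(c, c)), b)))   [R4 at 1]
2. cons(cons(cons(f(cons(a, cons(a, c)), b), c), f(cons(c, a), c)), cons(a, cons(f(a, f(c, c)), b)))  →  cons(cons(cons(b, c), f(cons(c, a), c)), cons(a, cons(f(a, f(c, c)), b)))   [R3 at 1.1.1]
3. cons(cons(cons(b, c), f(cons(c, a), c)), cons(a, cons(f(a, f(c, c)), b)))  →  cons(cons(cons(b, c), cons(c, a)), cons(a, cons(f(a, f(c, c)), b)))   [R4 at 1.2]
4. cons(cons(cons(b, c), cons(c, a)), cons(a, cons(f(a, f(c, c)), b)))  →  cons(cons(cons(b, c), cons(c, a)), cons(a, cons(f(a, c), b)))   [R4 at 2.2.1.2]
5. cons(cons(cons(b, c), cons(c, a)), cons(a, cons(f(a, c), b)))  →  cons(cons(cons(b, c), cons(c, a)), cons(a, cons(a, b)))   [R4 at 2.2.1]

Reduce t₂ = f(cons(cons(cons(b, c), cons(c, a)), f(f(cons(a, cons(a, b)), c), c)), c):
1. f(cons(cons(cons(b, c), cons(c, a)), f(f(cons(a, cons(a, b)), c), c)), c)  →  cons(cons(cons(b, c), cons(c, a)), f(f(cons(a, cons(a, b)), c), c))   [R4 at ε]
2. cons(cons(cons(b, c), cons(c, a)), f(f(cons(a, cons(a, b)), c), c))  →  cons(cons(cons(b, c), cons(c, a)), f(cons(a, cons(a, b)), c))   [R4 at 2]
3. cons(cons(cons(b, c), cons(c, a)), f(cons(a, cons(a, b)), c))  →  cons(cons(cons(b, c), cons(c, a)), cons(a, cons(a, b)))   [R4 at 2]

yes — NF(t₁) = cons(cons(cons(b, c), cons(c, a)), cons(a, cons(a, b))), NF(t₂) = cons(cons(cons(b, c), cons(c, a)), cons(a, cons(a, b)))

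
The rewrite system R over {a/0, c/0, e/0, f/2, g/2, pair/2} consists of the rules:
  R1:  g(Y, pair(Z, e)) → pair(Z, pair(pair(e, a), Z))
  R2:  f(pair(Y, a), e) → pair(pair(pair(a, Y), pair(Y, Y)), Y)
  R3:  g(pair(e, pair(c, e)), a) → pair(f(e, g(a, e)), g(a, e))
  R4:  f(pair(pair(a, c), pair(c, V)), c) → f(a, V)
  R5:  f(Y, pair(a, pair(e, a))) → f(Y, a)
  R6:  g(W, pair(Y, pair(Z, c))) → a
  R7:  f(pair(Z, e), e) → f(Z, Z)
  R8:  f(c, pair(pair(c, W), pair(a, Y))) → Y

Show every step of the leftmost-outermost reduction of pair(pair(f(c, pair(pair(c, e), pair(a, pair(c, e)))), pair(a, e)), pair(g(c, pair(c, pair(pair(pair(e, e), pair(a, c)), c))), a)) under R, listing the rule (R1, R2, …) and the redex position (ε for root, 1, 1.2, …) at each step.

pair(pair(pair(c, e), pair(a, e)), pair(a, a))

1. pair(pair(f(c, pair(pair(c, e), pair(a, pair(c, e)))), pair(a, e)), pair(g(c, pair(c, pair(pair(pair(e, e), pair(a, c)), c))), a))  →  pair(pair(pair(c, e), pair(a, e)), pair(g(c, pair(c, pair(pair(pair(e, e), pair(a, c)), c))), a))   [R8 at 1.1]
2. pair(pair(pair(c, e), pair(a, e)), pair(g(c, pair(c, pair(pair(pair(e, e), pair(a, c)), c))), a))  →  pair(pair(pair(c, e), pair(a, e)), pair(a, a))   [R6 at 2.1]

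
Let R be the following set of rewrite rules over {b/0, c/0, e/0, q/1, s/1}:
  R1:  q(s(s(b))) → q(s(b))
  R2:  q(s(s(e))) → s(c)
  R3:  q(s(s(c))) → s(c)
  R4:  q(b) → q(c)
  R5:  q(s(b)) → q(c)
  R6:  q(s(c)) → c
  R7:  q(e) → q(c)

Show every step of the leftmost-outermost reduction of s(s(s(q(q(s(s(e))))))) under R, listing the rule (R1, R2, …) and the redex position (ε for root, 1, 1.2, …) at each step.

1. s(s(s(q(q(s(s(e)))))))  →  s(s(s(q(s(c)))))   [R2 at 1.1.1.1]
2. s(s(s(q(s(c)))))  →  s(s(s(c)))   [R6 at 1.1.1]

s(s(s(c)))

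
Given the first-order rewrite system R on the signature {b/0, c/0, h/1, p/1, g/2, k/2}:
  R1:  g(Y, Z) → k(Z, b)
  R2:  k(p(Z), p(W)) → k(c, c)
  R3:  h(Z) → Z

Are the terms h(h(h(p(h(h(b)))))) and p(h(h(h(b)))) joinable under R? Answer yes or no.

yes — NF(t₁) = p(b), NF(t₂) = p(b)

Reduce t₁ = h(h(h(p(h(h(b)))))):
1. h(h(h(p(h(h(b))))))  →  h(h(p(h(h(b)))))   [R3 at ε]
2. h(h(p(h(h(b)))))  →  h(p(h(h(b))))   [R3 at ε]
3. h(p(h(h(b))))  →  p(h(h(b)))   [R3 at ε]
4. p(h(h(b)))  →  p(h(b))   [R3 at 1]
5. p(h(b))  →  p(b)   [R3 at 1]

Reduce t₂ = p(h(h(h(b)))):
1. p(h(h(h(b))))  →  p(h(h(b)))   [R3 at 1]
2. p(h(h(b)))  →  p(h(b))   [R3 at 1]
3. p(h(b))  →  p(b)   [R3 at 1]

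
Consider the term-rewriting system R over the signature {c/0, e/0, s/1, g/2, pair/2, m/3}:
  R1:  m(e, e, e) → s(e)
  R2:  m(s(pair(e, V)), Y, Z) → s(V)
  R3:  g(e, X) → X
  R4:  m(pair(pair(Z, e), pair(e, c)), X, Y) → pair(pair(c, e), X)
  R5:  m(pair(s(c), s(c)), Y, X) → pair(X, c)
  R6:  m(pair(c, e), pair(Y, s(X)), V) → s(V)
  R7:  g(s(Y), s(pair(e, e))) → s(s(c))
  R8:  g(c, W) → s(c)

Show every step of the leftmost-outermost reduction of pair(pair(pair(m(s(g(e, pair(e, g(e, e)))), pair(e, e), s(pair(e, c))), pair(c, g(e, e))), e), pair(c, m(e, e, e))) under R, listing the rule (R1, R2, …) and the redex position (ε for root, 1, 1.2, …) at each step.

1. pair(pair(pair(m(s(g(e, pair(e, g(e, e)))), pair(e, e), s(pair(e, c))), pair(c, g(e, e))), e), pair(c, m(e, e, e)))  →  pair(pair(pair(m(s(pair(e, g(e, e))), pair(e, e), s(pair(e, c))), pair(c, g(e, e))), e), pair(c, m(e, e, e)))   [R3 at 1.1.1.1.1]
2. pair(pair(pair(m(s(pair(e, g(e, e))), pair(e, e), s(pair(e, c))), pair(c, g(e, e))), e), pair(c, m(e, e, e)))  →  pair(pair(pair(s(g(e, e)), pair(c, g(e, e))), e), pair(c, m(e, e, e)))   [R2 at 1.1.1]
3. pair(pair(pair(s(g(e, e)), pair(c, g(e, e))), e), pair(c, m(e, e, e)))  →  pair(pair(pair(s(e), pair(c, g(e, e))), e), pair(c, m(e, e, e)))   [R3 at 1.1.1.1]
4. pair(pair(pair(s(e), pair(c, g(e, e))), e), pair(c, m(e, e, e)))  →  pair(pair(pair(s(e), pair(c, e)), e), pair(c, m(e, e, e)))   [R3 at 1.1.2.2]
5. pair(pair(pair(s(e), pair(c, e)), e), pair(c, m(e, e, e)))  →  pair(pair(pair(s(e), pair(c, e)), e), pair(c, s(e)))   [R1 at 2.2]

pair(pair(pair(s(e), pair(c, e)), e), pair(c, s(e)))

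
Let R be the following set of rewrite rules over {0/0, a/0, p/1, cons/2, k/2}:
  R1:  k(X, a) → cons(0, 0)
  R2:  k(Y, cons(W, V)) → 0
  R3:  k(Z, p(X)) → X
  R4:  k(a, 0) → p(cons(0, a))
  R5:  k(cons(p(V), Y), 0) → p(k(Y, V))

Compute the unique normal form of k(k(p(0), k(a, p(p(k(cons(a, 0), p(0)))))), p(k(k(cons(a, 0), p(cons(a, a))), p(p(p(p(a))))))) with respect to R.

1. k(k(p(0), k(a, p(p(k(cons(a, 0), p(0)))))), p(k(k(cons(a, 0), p(cons(a, a))), p(p(p(p(a)))))))  →  k(k(cons(a, 0), p(cons(a, a))), p(p(p(p(a)))))   [R3 at ε]
2. k(k(cons(a, 0), p(cons(a, a))), p(p(p(p(a)))))  →  p(p(p(a)))   [R3 at ε]

p(p(p(a)))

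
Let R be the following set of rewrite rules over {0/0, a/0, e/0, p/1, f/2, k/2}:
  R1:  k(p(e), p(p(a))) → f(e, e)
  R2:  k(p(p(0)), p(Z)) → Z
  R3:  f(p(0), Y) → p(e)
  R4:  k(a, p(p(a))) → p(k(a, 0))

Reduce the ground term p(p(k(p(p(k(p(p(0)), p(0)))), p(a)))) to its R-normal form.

p(p(a))

1. p(p(k(p(p(k(p(p(0)), p(0)))), p(a))))  →  p(p(k(p(p(0)), p(a))))   [R2 at 1.1.1.1.1]
2. p(p(k(p(p(0)), p(a))))  →  p(p(a))   [R2 at 1.1]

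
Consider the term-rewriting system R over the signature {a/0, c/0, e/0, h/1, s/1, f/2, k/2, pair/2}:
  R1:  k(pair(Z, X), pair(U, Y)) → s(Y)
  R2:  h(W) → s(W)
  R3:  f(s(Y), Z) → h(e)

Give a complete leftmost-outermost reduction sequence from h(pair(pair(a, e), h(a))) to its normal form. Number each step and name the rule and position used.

s(pair(pair(a, e), s(a)))

1. h(pair(pair(a, e), h(a)))  →  s(pair(pair(a, e), h(a)))   [R2 at ε]
2. s(pair(pair(a, e), h(a)))  →  s(pair(pair(a, e), s(a)))   [R2 at 1.2]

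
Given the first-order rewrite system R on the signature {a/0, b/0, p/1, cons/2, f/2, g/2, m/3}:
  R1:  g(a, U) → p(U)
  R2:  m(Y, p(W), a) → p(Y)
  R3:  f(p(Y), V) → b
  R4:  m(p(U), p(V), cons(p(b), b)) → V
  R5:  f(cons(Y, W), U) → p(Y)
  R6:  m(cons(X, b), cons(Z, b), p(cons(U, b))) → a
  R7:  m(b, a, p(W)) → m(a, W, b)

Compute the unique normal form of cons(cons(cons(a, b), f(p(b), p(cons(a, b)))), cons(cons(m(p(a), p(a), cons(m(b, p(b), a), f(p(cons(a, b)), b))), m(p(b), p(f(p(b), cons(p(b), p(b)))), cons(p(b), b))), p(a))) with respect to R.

1. cons(cons(cons(a, b), f(p(b), p(cons(a, b)))), cons(cons(m(p(a), p(a), cons(m(b, p(b), a), f(p(cons(a, b)), b))), m(p(b), p(f(p(b), cons(p(b), p(b)))), cons(p(b), b))), p(a)))  →  cons(cons(cons(a, b), b), cons(cons(m(p(a), p(a), cons(m(b, p(b), a), f(p(cons(a, b)), b))), m(p(b), p(f(p(b), cons(p(b), p(b)))), cons(p(b), b))), p(a)))   [R3 at 1.2]
2. cons(cons(cons(a, b), b), cons(cons(m(p(a), p(a), cons(m(b, p(b), a), f(p(cons(a, b)), b))), m(p(b), p(f(p(b), cons(p(b), p(b)))), cons(p(b), b))), p(a)))  →  cons(cons(cons(a, b), b), cons(cons(m(p(a), p(a), cons(p(b), f(p(cons(a, b)), b))), m(p(b), p(f(p(b), cons(p(b), p(b)))), cons(p(b), b))), p(a)))   [R2 at 2.1.1.3.1]
3. cons(cons(cons(a, b), b), cons(cons(m(p(a), p(a), cons(p(b), f(p(cons(a, b)), b))), m(p(b), p(f(p(b), cons(p(b), p(b)))), cons(p(b), b))), p(a)))  →  cons(cons(cons(a, b), b), cons(cons(m(p(a), p(a), cons(p(b), b)), m(p(b), p(f(p(b), cons(p(b), p(b)))), cons(p(b), b))), p(a)))   [R3 at 2.1.1.3.2]
4. cons(cons(cons(a, b), b), cons(cons(m(p(a), p(a), cons(p(b), b)), m(p(b), p(f(p(b), cons(p(b), p(b)))), cons(p(b), b))), p(a)))  →  cons(cons(cons(a, b), b), cons(cons(a, m(p(b), p(f(p(b), cons(p(b), p(b)))), cons(p(b), b))), p(a)))   [R4 at 2.1.1]
5. cons(cons(cons(a, b), b), cons(cons(a, m(p(b), p(f(p(b), cons(p(b), p(b)))), cons(p(b), b))), p(a)))  →  cons(cons(cons(a, b), b), cons(cons(a, f(p(b), cons(p(b), p(b)))), p(a)))   [R4 at 2.1.2]
6. cons(cons(cons(a, b), b), cons(cons(a, f(p(b), cons(p(b), p(b)))), p(a)))  →  cons(cons(cons(a, b), b), cons(cons(a, b), p(a)))   [R3 at 2.1.2]

cons(cons(cons(a, b), b), cons(cons(a, b), p(a)))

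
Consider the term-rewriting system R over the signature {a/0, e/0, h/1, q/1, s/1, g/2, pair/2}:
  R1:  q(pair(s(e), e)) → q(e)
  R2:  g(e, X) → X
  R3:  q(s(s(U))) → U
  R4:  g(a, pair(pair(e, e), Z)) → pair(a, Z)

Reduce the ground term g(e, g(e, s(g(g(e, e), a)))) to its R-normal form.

1. g(e, g(e, s(g(g(e, e), a))))  →  g(e, s(g(g(e, e), a)))   [R2 at ε]
2. g(e, s(g(g(e, e), a)))  →  s(g(g(e, e), a))   [R2 at ε]
3. s(g(g(e, e), a))  →  s(g(e, a))   [R2 at 1.1]
4. s(g(e, a))  →  s(a)   [R2 at 1]

s(a)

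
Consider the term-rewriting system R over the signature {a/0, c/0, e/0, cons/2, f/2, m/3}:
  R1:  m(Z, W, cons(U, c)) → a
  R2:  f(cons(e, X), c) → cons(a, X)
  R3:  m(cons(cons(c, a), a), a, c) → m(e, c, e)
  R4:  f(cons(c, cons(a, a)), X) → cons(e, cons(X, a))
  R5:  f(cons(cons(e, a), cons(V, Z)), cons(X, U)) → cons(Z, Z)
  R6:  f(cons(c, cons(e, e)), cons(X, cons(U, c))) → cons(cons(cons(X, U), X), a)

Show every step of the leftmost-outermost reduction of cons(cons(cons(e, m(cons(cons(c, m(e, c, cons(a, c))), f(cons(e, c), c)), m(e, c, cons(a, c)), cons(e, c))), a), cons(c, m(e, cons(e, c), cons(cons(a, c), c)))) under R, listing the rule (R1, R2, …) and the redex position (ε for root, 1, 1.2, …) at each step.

cons(cons(cons(e, a), a), cons(c, a))

1. cons(cons(cons(e, m(cons(cons(c, m(e, c, cons(a, c))), f(cons(e, c), c)), m(e, c, cons(a, c)), cons(e, c))), a), cons(c, m(e, cons(e, c), cons(cons(a, c), c))))  →  cons(cons(cons(e, a), a), cons(c, m(e, cons(e, c), cons(cons(a, c), c))))   [R1 at 1.1.2]
2. cons(cons(cons(e, a), a), cons(c, m(e, cons(e, c), cons(cons(a, c), c))))  →  cons(cons(cons(e, a), a), cons(c, a))   [R1 at 2.2]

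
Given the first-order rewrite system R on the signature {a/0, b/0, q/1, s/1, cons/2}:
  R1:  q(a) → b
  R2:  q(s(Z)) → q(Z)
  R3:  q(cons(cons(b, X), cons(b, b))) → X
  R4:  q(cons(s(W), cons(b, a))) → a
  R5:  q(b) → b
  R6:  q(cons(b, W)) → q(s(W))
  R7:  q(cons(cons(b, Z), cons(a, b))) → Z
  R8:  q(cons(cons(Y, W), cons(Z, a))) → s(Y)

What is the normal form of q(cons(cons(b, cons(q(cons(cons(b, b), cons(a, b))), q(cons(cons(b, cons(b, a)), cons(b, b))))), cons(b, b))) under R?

cons(b, cons(b, a))

1. q(cons(cons(b, cons(q(cons(cons(b, b), cons(a, b))), q(cons(cons(b, cons(b, a)), cons(b, b))))), cons(b, b)))  →  cons(q(cons(cons(b, b), cons(a, b))), q(cons(cons(b, cons(b, a)), cons(b, b))))   [R3 at ε]
2. cons(q(cons(cons(b, b), cons(a, b))), q(cons(cons(b, cons(b, a)), cons(b, b))))  →  cons(b, q(cons(cons(b, cons(b, a)), cons(b, b))))   [R7 at 1]
3. cons(b, q(cons(cons(b, cons(b, a)), cons(b, b))))  →  cons(b, cons(b, a))   [R3 at 2]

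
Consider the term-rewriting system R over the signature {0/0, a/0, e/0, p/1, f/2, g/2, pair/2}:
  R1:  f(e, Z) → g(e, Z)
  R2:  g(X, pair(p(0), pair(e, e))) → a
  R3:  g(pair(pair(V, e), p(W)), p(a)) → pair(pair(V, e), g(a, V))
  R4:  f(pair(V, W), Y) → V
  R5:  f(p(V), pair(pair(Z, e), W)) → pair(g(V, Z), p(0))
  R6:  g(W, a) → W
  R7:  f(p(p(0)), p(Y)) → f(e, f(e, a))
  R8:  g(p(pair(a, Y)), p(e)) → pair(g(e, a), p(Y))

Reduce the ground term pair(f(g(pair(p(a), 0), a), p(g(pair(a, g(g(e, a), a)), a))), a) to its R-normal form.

pair(p(a), a)

1. pair(f(g(pair(p(a), 0), a), p(g(pair(a, g(g(e, a), a)), a))), a)  →  pair(f(pair(p(a), 0), p(g(pair(a, g(g(e, a), a)), a))), a)   [R6 at 1.1]
2. pair(f(pair(p(a), 0), p(g(pair(a, g(g(e, a), a)), a))), a)  →  pair(p(a), a)   [R4 at 1]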